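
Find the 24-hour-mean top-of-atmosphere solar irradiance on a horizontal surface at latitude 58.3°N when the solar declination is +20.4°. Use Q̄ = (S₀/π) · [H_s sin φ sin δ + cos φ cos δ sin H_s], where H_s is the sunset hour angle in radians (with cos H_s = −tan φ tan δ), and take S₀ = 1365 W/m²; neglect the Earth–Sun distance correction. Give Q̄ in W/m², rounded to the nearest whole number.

The sunset hour angle satisfies cos H_s = −tan φ tan δ = -0.6022, giving H_s = 127.03°. In radians, H_s = 2.2171.
H_s sin φ sin δ = 2.2171 × 0.8508 × 0.3486 = 0.6576.
cos φ cos δ sin H_s = 0.5255 × 0.9373 × 0.7983 = 0.3932.
Q̄ = (1365/π) × (0.6576 + 0.3932) = 434.49 × 1.0508 = 456.56 W/m².

457 W/m²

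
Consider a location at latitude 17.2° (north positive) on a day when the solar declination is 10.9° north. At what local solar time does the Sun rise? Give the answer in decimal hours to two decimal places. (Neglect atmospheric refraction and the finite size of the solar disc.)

5.77 h

−tan φ tan δ = −(0.3096)(0.1926) = -0.0596; H_s = arccos(-0.0596) = 93.42°.
Sunrise is at 12 − H_s/15 = 12 − 6.228 = 5.772 h local solar time.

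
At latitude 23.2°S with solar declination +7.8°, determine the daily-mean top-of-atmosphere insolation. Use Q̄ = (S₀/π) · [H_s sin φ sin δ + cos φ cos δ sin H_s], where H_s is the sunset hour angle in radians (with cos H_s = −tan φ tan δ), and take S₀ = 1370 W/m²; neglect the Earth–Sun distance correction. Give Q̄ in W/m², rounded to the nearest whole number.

361 W/m²

−tan φ tan δ = −(-0.4286)(0.1370) = 0.0587; H_s = arccos(0.0587) = 86.63°. In radians, H_s = 1.5120.
H_s sin φ sin δ = 1.5120 × -0.3939 × 0.1357 = -0.0808.
cos φ cos δ sin H_s = 0.9191 × 0.9907 × 0.9983 = 0.9090.
Q̄ = (1370/π) × (-0.0808 + 0.9090) = 436.08 × 0.8282 = 361.16 W/m².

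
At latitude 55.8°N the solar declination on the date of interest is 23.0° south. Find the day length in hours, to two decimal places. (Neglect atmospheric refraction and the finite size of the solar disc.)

The sunset hour angle satisfies cos H_s = −tan φ tan δ = 0.6246, giving H_s = 51.35°.
Day length = 2 H_s / 15° h⁻¹ = 102.70° / 15 = 6.847 h.

6.85 hours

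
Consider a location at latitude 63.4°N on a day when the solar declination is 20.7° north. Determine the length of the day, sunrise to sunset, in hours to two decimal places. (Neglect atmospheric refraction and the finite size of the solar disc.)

18.53 hours

cos H_s = −tan(63.4°) · tan(20.7°) = -0.7546, so H_s = arccos(-0.7546) = 138.99°.
Day length = 2 H_s / 15° h⁻¹ = 277.98° / 15 = 18.532 h.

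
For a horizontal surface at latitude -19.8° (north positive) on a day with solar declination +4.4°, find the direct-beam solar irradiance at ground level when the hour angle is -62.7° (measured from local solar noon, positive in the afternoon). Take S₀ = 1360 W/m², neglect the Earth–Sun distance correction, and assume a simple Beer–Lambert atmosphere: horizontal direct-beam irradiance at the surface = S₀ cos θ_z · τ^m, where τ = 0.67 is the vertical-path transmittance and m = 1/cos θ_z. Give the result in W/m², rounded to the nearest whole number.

204 W/m²

cos θ_z = sin(-19.8°) sin(4.4°) + cos(-19.8°) cos(4.4°) cos(-62.70°) = -0.0260 + 0.4303 = 0.4043.
Air mass m = 1/cos θ_z = 1/0.4043 = 2.473; τ^m = 0.67^2.473 = 0.3714.
Surface direct beam = 1360 × 0.4043 × 0.3714 = 204.21 W/m².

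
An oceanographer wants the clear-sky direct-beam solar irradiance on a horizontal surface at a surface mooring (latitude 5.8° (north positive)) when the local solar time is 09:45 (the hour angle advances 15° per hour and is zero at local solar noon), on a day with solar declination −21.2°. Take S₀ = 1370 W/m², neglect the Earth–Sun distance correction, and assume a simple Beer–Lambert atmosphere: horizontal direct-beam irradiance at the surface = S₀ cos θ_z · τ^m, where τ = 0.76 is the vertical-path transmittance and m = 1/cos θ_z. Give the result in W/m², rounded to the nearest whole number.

693 W/m²

Hour angle H = 15° × (9.75 − 12) = -33.75°.
cos θ_z = sin φ sin δ + cos φ cos δ cos H = (0.1011)(-0.3616) + (0.9949)(0.9323)(0.8315) = 0.7347.
Air mass m = 1/cos θ_z = 1/0.7347 = 1.361; τ^m = 0.76^1.361 = 0.6883.
Surface direct beam = 1370 × 0.7347 × 0.6883 = 692.80 W/m².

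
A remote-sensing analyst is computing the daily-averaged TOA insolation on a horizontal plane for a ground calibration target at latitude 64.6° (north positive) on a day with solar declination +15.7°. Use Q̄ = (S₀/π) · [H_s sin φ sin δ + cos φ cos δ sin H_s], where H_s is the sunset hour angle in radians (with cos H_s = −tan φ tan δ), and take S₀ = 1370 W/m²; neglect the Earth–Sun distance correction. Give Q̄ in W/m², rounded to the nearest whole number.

cos H_s = −tan(64.6°) · tan(15.7°) = -0.5920, so H_s = arccos(-0.5920) = 126.30°. In radians, H_s = 2.2044.
H_s sin φ sin δ = 2.2044 × 0.9033 × 0.2706 = 0.5388.
cos φ cos δ sin H_s = 0.4289 × 0.9627 × 0.8059 = 0.3328.
Q̄ = (1370/π) × (0.5388 + 0.3328) = 436.08 × 0.8716 = 380.09 W/m².

380 W/m²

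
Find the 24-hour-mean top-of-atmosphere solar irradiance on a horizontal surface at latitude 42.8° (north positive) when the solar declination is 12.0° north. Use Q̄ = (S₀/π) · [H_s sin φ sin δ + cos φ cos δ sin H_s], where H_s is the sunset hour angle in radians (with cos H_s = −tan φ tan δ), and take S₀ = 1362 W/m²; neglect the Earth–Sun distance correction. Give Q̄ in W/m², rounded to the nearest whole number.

cos H_s = −tan(42.8°) · tan(12.0°) = -0.1968, so H_s = arccos(-0.1968) = 101.35°. In radians, H_s = 1.7689.
H_s sin φ sin δ = 1.7689 × 0.6794 × 0.2079 = 0.2499.
cos φ cos δ sin H_s = 0.7337 × 0.9781 × 0.9804 = 0.7036.
Q̄ = (1362/π) × (0.2499 + 0.7036) = 433.54 × 0.9535 = 413.38 W/m².

413 W/m²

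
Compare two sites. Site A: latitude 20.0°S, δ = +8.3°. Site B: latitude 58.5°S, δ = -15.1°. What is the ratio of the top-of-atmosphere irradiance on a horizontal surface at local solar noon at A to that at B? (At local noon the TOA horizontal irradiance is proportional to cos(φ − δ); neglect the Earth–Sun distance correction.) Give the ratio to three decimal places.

A: cos θ_z = cos(-20.0° − (8.3°)) = 0.8805.
B: cos θ_z = cos(-58.5° − (-15.1°)) = 0.7266.
Ratio A/B = 0.8805 / 0.7266 = 1.2118.

1.212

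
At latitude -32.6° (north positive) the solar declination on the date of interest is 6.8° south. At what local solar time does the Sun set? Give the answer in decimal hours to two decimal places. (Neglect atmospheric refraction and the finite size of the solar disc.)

−tan φ tan δ = −(-0.6395)(-0.1192) = -0.0762; H_s = arccos(-0.0762) = 94.37°.
Sunset is at 12 + H_s/15 = 12 + 6.291 = 18.291 h local solar time.

18.29 h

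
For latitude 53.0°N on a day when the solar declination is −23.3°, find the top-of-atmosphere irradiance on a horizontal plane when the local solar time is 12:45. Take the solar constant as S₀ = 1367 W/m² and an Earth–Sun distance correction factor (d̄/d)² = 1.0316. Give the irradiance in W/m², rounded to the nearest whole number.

319 W/m²

Hour angle H = 15° × (12.75 − 12) = 11.25°.
cos θ_z = sin φ sin δ + cos φ cos δ cos H = (0.7986)(-0.3955) + (0.6018)(0.9184)(0.9808) = 0.2262.
Top-of-atmosphere irradiance = S₀ (d̄/d)² cos θ_z = 1367 × 1.0316 × 0.2262 = 318.99 W/m².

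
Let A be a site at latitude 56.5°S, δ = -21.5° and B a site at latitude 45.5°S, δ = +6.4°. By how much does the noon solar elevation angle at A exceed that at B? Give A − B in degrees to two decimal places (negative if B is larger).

A: 90° − |-56.5 − (-21.5)| = 55.00°.
B: 90° − |-45.5 − (6.4)| = 38.10°.
A − B = 55.00 − 38.10 = 16.90°.

+16.90°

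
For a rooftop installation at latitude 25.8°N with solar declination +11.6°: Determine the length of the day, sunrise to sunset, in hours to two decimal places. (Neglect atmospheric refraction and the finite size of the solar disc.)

cos H_s = −tan(25.8°) · tan(11.6°) = -0.0992, so H_s = arccos(-0.0992) = 95.69°.
Day length = 2 H_s / 15° h⁻¹ = 191.38° / 15 = 12.759 h.

12.76 hours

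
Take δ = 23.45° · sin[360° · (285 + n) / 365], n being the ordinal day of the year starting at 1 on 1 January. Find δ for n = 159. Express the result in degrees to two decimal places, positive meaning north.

+22.93°

360 × (285 + 159) / 365 = 437.918°; sin(437.918°) = 0.9778.
δ = 23.45 × 0.9778 = 22.929° ≈ +22.93°.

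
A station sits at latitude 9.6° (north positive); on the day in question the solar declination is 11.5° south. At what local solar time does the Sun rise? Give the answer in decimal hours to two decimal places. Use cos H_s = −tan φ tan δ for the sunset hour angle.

cos H_s = −tan(9.6°) · tan(-11.5°) = 0.0344, so H_s = arccos(0.0344) = 88.03°.
Sunrise is at 12 − H_s/15 = 12 − 5.869 = 6.131 h local solar time.

6.13 h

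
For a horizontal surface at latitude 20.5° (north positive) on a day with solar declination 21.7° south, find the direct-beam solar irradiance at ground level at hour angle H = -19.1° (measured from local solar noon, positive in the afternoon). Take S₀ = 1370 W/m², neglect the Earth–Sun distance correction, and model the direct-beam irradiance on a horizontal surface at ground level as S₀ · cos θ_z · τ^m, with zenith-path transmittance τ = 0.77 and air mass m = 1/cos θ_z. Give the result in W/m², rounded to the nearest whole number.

cos θ_z = sin(20.5°) sin(-21.7°) + cos(20.5°) cos(-21.7°) cos(-19.10°) = -0.1295 + 0.8224 = 0.6929.
Air mass m = 1/cos θ_z = 1/0.6929 = 1.443; τ^m = 0.77^1.443 = 0.6858.
Surface direct beam = 1370 × 0.6929 × 0.6858 = 651.01 W/m².

651 W/m²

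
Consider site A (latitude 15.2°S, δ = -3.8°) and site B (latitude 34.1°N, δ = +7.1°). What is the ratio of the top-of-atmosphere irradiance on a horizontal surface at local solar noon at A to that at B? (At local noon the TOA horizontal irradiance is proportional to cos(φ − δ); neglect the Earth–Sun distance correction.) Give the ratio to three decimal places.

A: cos θ_z = cos(-15.2° − (-3.8°)) = 0.9803.
B: cos θ_z = cos(34.1° − (7.1°)) = 0.8910.
Ratio A/B = 0.9803 / 0.8910 = 1.1002.

1.100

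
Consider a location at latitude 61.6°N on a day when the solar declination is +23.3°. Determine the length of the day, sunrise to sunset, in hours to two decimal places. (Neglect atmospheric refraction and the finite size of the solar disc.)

19.04 hours

cos H_s = −tan(61.6°) · tan(23.3°) = -0.7965, so H_s = arccos(-0.7965) = 142.80°.
Day length = 2 H_s / 15° h⁻¹ = 285.60° / 15 = 19.040 h.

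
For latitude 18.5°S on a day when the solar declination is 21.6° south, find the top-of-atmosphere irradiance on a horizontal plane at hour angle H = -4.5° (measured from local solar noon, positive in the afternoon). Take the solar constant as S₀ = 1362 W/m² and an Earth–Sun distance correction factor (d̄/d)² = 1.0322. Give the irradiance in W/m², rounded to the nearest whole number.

cos θ_z = sin φ sin δ + cos φ cos δ cos H = (-0.3173)(-0.3681) + (0.9483)(0.9298)(0.9969) = 0.9958.
Top-of-atmosphere irradiance = S₀ (d̄/d)² cos θ_z = 1362 × 1.0322 × 0.9958 = 1399.95 W/m².

1400 W/m²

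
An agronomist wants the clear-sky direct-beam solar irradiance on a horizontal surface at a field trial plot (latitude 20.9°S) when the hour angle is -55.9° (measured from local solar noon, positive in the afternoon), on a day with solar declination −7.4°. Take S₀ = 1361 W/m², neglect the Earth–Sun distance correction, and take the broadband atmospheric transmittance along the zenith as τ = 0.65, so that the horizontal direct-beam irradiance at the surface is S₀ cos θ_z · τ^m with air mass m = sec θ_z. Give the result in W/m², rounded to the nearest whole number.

cos θ_z = sin φ sin δ + cos φ cos δ cos H = (-0.3567)(-0.1288) + (0.9342)(0.9917)(0.5606) = 0.5653.
Air mass m = 1/cos θ_z = 1/0.5653 = 1.769; τ^m = 0.65^1.769 = 0.4667.
Surface direct beam = 1361 × 0.5653 × 0.4667 = 359.07 W/m².

359 W/m²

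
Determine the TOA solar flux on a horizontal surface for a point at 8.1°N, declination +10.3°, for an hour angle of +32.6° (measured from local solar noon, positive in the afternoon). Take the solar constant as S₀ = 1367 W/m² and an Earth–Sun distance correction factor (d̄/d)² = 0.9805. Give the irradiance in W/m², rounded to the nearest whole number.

1134 W/m²

cos θ_z = sin φ sin δ + cos φ cos δ cos H = (0.1409)(0.1788) + (0.9900)(0.9839)(0.8425) = 0.8458.
Top-of-atmosphere irradiance = S₀ (d̄/d)² cos θ_z = 1367 × 0.9805 × 0.8458 = 1133.66 W/m².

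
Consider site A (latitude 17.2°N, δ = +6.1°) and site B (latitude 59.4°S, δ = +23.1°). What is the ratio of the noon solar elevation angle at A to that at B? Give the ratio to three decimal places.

10.520

A: 90° − |17.2 − (6.1)| = 78.90°.
B: 90° − |-59.4 − (23.1)| = 7.50°.
Ratio A/B = 78.9000 / 7.5000 = 10.5200.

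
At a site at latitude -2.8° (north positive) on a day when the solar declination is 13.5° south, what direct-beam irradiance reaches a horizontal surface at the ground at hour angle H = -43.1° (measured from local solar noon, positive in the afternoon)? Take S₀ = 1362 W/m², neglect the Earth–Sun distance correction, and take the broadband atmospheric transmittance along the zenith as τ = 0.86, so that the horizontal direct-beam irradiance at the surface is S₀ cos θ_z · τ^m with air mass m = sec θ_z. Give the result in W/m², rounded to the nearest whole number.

796 W/m²

cos θ_z = sin φ sin δ + cos φ cos δ cos H = (-0.0488)(-0.2334) + (0.9988)(0.9724)(0.7302) = 0.7206.
Air mass m = 1/cos θ_z = 1/0.7206 = 1.388; τ^m = 0.86^1.388 = 0.8111.
Surface direct beam = 1362 × 0.7206 × 0.8111 = 796.06 W/m².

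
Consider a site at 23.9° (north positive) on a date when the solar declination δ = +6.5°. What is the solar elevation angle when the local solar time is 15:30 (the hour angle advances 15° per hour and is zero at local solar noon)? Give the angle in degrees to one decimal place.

Hour angle H = 15° × (15.5 − 12) = 52.50°.
cos θ_z = sin φ sin δ + cos φ cos δ cos H = (0.4051)(0.1132) + (0.9143)(0.9936)(0.6088) = 0.5989.
θ_z = arccos(0.5989) = 53.21°, so the elevation is 90° − 53.21° = 36.79°.

36.8°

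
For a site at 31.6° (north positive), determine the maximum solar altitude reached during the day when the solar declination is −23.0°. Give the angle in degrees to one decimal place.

35.4°

At local solar noon the hour angle is zero, so the elevation is 90° − |φ − δ| = 90° − |31.6° − (-23.0°)| = 90° − 54.6° = 35.4°.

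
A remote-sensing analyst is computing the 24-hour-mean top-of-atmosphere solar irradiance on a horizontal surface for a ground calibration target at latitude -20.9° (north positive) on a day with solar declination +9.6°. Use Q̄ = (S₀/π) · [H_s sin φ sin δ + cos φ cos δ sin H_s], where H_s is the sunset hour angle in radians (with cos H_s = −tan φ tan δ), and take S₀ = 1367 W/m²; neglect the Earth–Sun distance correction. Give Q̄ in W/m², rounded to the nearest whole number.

The sunset hour angle satisfies cos H_s = −tan φ tan δ = 0.0646, giving H_s = 86.30°. In radians, H_s = 1.5062.
H_s sin φ sin δ = 1.5062 × -0.3567 × 0.1668 = -0.0896.
cos φ cos δ sin H_s = 0.9342 × 0.9860 × 0.9979 = 0.9192.
Q̄ = (1367/π) × (-0.0896 + 0.9192) = 435.13 × 0.8296 = 360.98 W/m².

361 W/m²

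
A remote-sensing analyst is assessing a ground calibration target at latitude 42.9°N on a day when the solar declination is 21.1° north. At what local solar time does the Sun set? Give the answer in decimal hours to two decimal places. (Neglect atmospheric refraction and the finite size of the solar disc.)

The sunset hour angle satisfies cos H_s = −tan φ tan δ = -0.3586, giving H_s = 111.01°.
Sunset is at 12 + H_s/15 = 12 + 7.401 = 19.401 h local solar time.

19.40 h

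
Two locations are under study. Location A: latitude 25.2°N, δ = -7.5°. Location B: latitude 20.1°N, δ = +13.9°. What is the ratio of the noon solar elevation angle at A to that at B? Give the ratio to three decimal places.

0.684

A: 90° − |25.2 − (-7.5)| = 57.30°.
B: 90° − |20.1 − (13.9)| = 83.80°.
Ratio A/B = 57.3000 / 83.8000 = 0.6838.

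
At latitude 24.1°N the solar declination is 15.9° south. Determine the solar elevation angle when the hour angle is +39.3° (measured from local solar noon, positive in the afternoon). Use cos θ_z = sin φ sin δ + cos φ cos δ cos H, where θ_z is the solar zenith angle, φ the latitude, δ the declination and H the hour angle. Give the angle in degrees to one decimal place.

34.6°

cos θ_z = sin(24.1°) sin(-15.9°) + cos(24.1°) cos(-15.9°) cos(39.30°) = -0.1119 + 0.6794 = 0.5675.
θ_z = arccos(0.5675) = 55.42°, so the elevation is 90° − 55.42° = 34.58°.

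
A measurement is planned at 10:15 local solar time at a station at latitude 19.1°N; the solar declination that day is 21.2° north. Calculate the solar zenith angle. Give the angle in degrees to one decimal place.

24.7°

Hour angle H = 15° × (10.25 − 12) = -26.25°.
cos θ_z = sin φ sin δ + cos φ cos δ cos H = (0.3272)(0.3616) + (0.9449)(0.9323)(0.8969) = 0.9084.
θ_z = arccos(0.9084) = 24.71°.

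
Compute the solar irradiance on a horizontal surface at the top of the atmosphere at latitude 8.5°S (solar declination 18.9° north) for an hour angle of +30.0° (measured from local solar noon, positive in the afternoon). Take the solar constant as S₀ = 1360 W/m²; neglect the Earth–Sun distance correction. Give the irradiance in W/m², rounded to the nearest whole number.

1037 W/m²

cos θ_z = sin φ sin δ + cos φ cos δ cos H = (-0.1478)(0.3239) + (0.9890)(0.9461)(0.8660) = 0.7624.
Top-of-atmosphere irradiance = S₀ cos θ_z = 1360 × 0.7624 = 1036.86 W/m².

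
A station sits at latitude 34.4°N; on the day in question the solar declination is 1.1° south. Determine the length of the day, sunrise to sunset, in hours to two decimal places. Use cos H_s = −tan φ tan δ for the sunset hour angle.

The sunset hour angle satisfies cos H_s = −tan φ tan δ = 0.0131, giving H_s = 89.25°.
Day length = 2 H_s / 15° h⁻¹ = 178.50° / 15 = 11.900 h.

11.90 hours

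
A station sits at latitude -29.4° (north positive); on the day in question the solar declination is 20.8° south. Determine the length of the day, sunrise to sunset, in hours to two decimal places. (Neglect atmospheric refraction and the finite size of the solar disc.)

13.65 hours

cos H_s = −tan(-29.4°) · tan(-20.8°) = -0.2140, so H_s = arccos(-0.2140) = 102.36°.
Day length = 2 H_s / 15° h⁻¹ = 204.72° / 15 = 13.648 h.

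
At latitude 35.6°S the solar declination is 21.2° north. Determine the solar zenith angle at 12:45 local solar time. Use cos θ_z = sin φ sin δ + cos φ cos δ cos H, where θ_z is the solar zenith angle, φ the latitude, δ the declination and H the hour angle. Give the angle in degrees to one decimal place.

Hour angle H = 15° × (12.75 − 12) = 11.25°.
cos θ_z = sin φ sin δ + cos φ cos δ cos H = (-0.5821)(0.3616) + (0.8131)(0.9323)(0.9808) = 0.5330.
θ_z = arccos(0.5330) = 57.79°.

57.8°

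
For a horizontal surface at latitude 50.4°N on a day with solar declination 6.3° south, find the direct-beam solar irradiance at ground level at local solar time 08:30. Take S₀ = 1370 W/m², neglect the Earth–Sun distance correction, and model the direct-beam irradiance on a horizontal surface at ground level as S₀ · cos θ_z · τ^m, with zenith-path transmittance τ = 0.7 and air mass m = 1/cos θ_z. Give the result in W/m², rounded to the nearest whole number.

Hour angle H = 15° × (8.5 − 12) = -52.50°.
cos θ_z = sin(50.4°) sin(-6.3°) + cos(50.4°) cos(-6.3°) cos(-52.50°) = -0.0846 + 0.3857 = 0.3011.
Air mass m = 1/cos θ_z = 1/0.3011 = 3.321; τ^m = 0.7^3.321 = 0.3059.
Surface direct beam = 1370 × 0.3011 × 0.3059 = 126.19 W/m².

126 W/m²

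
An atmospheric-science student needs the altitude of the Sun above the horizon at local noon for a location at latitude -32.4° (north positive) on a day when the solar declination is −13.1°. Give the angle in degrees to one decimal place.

70.7°

At local solar noon the hour angle is zero, so the elevation is 90° − |φ − δ| = 90° − |-32.4° − (-13.1°)| = 90° − 19.3° = 70.7°.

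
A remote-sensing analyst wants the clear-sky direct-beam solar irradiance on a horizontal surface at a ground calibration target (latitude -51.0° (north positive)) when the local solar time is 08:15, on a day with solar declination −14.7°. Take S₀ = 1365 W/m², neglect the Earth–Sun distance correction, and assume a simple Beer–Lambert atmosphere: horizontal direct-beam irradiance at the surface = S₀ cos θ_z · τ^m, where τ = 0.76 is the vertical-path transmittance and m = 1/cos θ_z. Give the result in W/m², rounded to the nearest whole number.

Hour angle H = 15° × (8.25 − 12) = -56.25°.
cos θ_z = sin(-51.0°) sin(-14.7°) + cos(-51.0°) cos(-14.7°) cos(-56.25°) = 0.1972 + 0.3382 = 0.5354.
Air mass m = 1/cos θ_z = 1/0.5354 = 1.868; τ^m = 0.76^1.868 = 0.5989.
Surface direct beam = 1365 × 0.5354 × 0.5989 = 437.69 W/m².

438 W/m²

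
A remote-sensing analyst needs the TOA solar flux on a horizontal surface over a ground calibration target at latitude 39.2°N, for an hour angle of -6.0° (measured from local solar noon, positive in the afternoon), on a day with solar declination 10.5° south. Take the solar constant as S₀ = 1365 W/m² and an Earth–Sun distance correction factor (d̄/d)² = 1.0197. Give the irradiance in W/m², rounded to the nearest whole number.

894 W/m²

cos θ_z = sin φ sin δ + cos φ cos δ cos H = (0.6320)(-0.1822) + (0.7749)(0.9833)(0.9945) = 0.6426.
Top-of-atmosphere irradiance = S₀ (d̄/d)² cos θ_z = 1365 × 1.0197 × 0.6426 = 894.43 W/m².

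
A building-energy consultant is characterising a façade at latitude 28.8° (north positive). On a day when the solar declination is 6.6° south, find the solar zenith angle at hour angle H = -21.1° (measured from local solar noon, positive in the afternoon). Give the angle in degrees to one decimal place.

40.8°

With φ = 28.8°, δ = -6.6°, H = -21.10°: sin φ sin δ = -0.0554, cos φ cos δ cos H = 0.8121, so cos θ_z = 0.7567.
θ_z = arccos(0.7567) = 40.83°.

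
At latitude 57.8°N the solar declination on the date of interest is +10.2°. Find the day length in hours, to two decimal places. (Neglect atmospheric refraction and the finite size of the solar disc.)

14.21 hours

The sunset hour angle satisfies cos H_s = −tan φ tan δ = -0.2857, giving H_s = 106.60°.
Day length = 2 H_s / 15° h⁻¹ = 213.20° / 15 = 14.213 h.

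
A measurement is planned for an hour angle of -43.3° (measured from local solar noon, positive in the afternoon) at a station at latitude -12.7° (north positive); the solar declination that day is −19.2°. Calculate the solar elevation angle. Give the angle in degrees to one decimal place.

cos θ_z = sin φ sin δ + cos φ cos δ cos H = (-0.2198)(-0.3289) + (0.9755)(0.9444)(0.7278) = 0.7428.
θ_z = arccos(0.7428) = 42.03°, so the elevation is 90° − 42.03° = 47.97°.

48.0°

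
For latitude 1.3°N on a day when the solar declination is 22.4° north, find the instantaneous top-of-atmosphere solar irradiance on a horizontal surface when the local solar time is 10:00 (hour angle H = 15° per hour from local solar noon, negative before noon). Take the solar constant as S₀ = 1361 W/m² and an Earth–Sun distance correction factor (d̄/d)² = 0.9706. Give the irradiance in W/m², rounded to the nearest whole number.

1069 W/m²

Hour angle H = 15° × (10 − 12) = -30.00°.
With φ = 1.3°, δ = 22.4°, H = -30.00°: sin φ sin δ = 0.0086, cos φ cos δ cos H = 0.8005, so cos θ_z = 0.8091.
Top-of-atmosphere irradiance = S₀ (d̄/d)² cos θ_z = 1361 × 0.9706 × 0.8091 = 1068.81 W/m².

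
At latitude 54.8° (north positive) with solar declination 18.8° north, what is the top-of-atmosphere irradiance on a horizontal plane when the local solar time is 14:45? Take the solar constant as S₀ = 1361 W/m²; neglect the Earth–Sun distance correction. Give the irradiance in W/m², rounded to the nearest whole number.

Hour angle H = 15° × (14.75 − 12) = 41.25°.
With φ = 54.8°, δ = 18.8°, H = 41.25°: sin φ sin δ = 0.2633, cos φ cos δ cos H = 0.4103, so cos θ_z = 0.6736.
Top-of-atmosphere irradiance = S₀ cos θ_z = 1361 × 0.6736 = 916.77 W/m².

917 W/m²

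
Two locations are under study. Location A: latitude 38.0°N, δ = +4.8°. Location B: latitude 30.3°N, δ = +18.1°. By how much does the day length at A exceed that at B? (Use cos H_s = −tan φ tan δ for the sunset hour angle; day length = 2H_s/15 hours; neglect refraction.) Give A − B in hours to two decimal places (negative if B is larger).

-0.97 h

A: H_s = arccos(−tan 38.0° · tan 4.8°) = 93.76°, so 2H_s/15 = 12.5013 h.
B: H_s = arccos(−tan 30.3° · tan 18.1°) = 101.01°, so 2H_s/15 = 13.4680 h.
A − B = 12.5013 − 13.4680 = -0.9667 h.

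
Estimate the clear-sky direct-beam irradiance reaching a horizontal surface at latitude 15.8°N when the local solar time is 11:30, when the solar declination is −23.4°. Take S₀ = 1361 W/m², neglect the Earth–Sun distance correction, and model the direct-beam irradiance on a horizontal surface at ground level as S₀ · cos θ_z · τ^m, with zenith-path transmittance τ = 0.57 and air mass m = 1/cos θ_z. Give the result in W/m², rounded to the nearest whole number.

Hour angle H = 15° × (11.5 − 12) = -7.50°.
With φ = 15.8°, δ = -23.4°, H = -7.50°: sin φ sin δ = -0.1081, cos φ cos δ cos H = 0.8755, so cos θ_z = 0.7674.
Air mass m = 1/cos θ_z = 1/0.7674 = 1.303; τ^m = 0.57^1.303 = 0.4807.
Surface direct beam = 1361 × 0.7674 × 0.4807 = 502.06 W/m².

502 W/m²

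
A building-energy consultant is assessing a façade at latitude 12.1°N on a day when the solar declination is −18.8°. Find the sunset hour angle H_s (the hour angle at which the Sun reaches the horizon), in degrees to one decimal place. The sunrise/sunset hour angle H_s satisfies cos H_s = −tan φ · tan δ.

85.8°

−tan φ tan δ = −(0.2144)(-0.3404) = 0.0730; H_s = arccos(0.0730) = 85.81°.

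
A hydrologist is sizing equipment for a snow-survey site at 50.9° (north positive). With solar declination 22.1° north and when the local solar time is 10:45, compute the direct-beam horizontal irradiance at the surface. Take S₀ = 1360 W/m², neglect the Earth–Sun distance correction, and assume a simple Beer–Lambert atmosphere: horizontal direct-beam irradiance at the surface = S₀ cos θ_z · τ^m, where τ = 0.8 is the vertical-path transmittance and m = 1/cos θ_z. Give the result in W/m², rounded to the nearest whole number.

883 W/m²

Hour angle H = 15° × (10.75 − 12) = -18.75°.
cos θ_z = sin φ sin δ + cos φ cos δ cos H = (0.7760)(0.3762) + (0.6307)(0.9265)(0.9469) = 0.8452.
Air mass m = 1/cos θ_z = 1/0.8452 = 1.183; τ^m = 0.8^1.183 = 0.7680.
Surface direct beam = 1360 × 0.8452 × 0.7680 = 882.79 W/m².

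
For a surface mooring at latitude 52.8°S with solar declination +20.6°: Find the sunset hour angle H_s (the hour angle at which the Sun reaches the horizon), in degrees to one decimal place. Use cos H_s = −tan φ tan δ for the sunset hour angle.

60.3°

−tan φ tan δ = −(-1.3175)(0.3759) = 0.4952; H_s = arccos(0.4952) = 60.32°.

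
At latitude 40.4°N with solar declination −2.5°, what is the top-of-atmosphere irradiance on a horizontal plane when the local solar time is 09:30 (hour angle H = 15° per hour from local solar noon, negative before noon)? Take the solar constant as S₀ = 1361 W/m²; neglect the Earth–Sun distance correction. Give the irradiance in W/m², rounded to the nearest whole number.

783 W/m²

Hour angle H = 15° × (9.5 − 12) = -37.50°.
With φ = 40.4°, δ = -2.5°, H = -37.50°: sin φ sin δ = -0.0283, cos φ cos δ cos H = 0.6036, so cos θ_z = 0.5753.
Top-of-atmosphere irradiance = S₀ cos θ_z = 1361 × 0.5753 = 782.98 W/m².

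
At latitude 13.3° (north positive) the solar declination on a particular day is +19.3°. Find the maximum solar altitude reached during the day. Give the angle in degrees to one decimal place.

At local solar noon the hour angle is zero, so the elevation is 90° − |φ − δ| = 90° − |13.3° − (19.3°)| = 90° − 6.0° = 84.0°.

84.0°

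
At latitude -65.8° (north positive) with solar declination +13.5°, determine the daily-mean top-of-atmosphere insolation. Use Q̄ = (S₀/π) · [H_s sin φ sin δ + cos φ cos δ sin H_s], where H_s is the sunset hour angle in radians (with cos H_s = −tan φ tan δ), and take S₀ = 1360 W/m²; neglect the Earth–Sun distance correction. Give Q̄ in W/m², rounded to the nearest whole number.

The sunset hour angle satisfies cos H_s = −tan φ tan δ = 0.5342, giving H_s = 57.71°. In radians, H_s = 1.0072.
H_s sin φ sin δ = 1.0072 × -0.9121 × 0.2334 = -0.2144.
cos φ cos δ sin H_s = 0.4099 × 0.9724 × 0.8453 = 0.3369.
Q̄ = (1360/π) × (-0.2144 + 0.3369) = 432.90 × 0.1225 = 53.03 W/m².

53 W/m²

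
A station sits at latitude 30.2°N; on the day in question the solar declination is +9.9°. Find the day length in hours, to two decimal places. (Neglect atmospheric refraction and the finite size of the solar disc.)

cos H_s = −tan(30.2°) · tan(9.9°) = -0.1016, so H_s = arccos(-0.1016) = 95.83°.
Day length = 2 H_s / 15° h⁻¹ = 191.66° / 15 = 12.777 h.

12.78 hours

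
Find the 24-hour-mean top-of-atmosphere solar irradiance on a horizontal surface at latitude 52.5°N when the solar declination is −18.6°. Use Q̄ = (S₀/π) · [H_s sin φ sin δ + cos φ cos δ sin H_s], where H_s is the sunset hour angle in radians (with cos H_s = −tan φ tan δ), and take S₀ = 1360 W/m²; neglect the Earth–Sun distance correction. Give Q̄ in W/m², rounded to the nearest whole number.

102 W/m²

−tan φ tan δ = −(1.3032)(-0.3365) = 0.4385; H_s = arccos(0.4385) = 63.99°. In radians, H_s = 1.1168.
H_s sin φ sin δ = 1.1168 × 0.7934 × -0.3190 = -0.2827.
cos φ cos δ sin H_s = 0.6088 × 0.9478 × 0.8987 = 0.5186.
Q̄ = (1360/π) × (-0.2827 + 0.5186) = 432.90 × 0.2359 = 102.12 W/m².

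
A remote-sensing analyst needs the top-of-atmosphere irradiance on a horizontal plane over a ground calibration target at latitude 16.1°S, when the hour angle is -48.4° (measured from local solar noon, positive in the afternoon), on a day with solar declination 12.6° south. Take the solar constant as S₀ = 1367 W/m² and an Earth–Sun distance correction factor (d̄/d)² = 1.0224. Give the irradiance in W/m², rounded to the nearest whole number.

955 W/m²

cos θ_z = sin(-16.1°) sin(-12.6°) + cos(-16.1°) cos(-12.6°) cos(-48.40°) = 0.0605 + 0.6225 = 0.6830.
Top-of-atmosphere irradiance = S₀ (d̄/d)² cos θ_z = 1367 × 1.0224 × 0.6830 = 954.58 W/m².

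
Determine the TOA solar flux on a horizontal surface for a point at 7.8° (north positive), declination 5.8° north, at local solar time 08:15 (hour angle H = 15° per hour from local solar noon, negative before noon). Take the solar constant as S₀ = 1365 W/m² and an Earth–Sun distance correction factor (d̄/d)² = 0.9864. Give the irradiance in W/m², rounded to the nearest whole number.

Hour angle H = 15° × (8.25 − 12) = -56.25°.
With φ = 7.8°, δ = 5.8°, H = -56.25°: sin φ sin δ = 0.0137, cos φ cos δ cos H = 0.5476, so cos θ_z = 0.5613.
Top-of-atmosphere irradiance = S₀ (d̄/d)² cos θ_z = 1365 × 0.9864 × 0.5613 = 755.75 W/m².

756 W/m²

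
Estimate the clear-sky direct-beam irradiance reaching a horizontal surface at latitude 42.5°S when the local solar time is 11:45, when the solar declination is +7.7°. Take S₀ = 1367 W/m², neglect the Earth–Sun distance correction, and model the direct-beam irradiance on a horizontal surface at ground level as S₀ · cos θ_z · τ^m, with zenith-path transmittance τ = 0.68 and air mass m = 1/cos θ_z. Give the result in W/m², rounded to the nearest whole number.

Hour angle H = 15° × (11.75 − 12) = -3.75°.
cos θ_z = sin φ sin δ + cos φ cos δ cos H = (-0.6756)(0.1340) + (0.7373)(0.9910)(0.9979) = 0.6386.
Air mass m = 1/cos θ_z = 1/0.6386 = 1.566; τ^m = 0.68^1.566 = 0.5466.
Surface direct beam = 1367 × 0.6386 × 0.5466 = 477.16 W/m².

477 W/m²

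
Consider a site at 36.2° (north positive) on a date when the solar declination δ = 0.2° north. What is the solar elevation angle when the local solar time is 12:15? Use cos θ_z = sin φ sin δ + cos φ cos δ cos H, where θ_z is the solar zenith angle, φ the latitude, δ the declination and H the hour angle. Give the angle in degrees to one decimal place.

53.8°

Hour angle H = 15° × (12.25 − 12) = 3.75°.
cos θ_z = sin φ sin δ + cos φ cos δ cos H = (0.5906)(0.0035) + (0.8070)(1.0000)(0.9979) = 0.8074.
θ_z = arccos(0.8074) = 36.16°, so the elevation is 90° − 36.16° = 53.84°.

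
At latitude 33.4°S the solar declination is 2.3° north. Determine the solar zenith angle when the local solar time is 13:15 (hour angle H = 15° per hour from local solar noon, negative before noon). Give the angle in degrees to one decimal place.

39.8°

Hour angle H = 15° × (13.25 − 12) = 18.75°.
With φ = -33.4°, δ = 2.3°, H = 18.75°: sin φ sin δ = -0.0221, cos φ cos δ cos H = 0.7899, so cos θ_z = 0.7678.
θ_z = arccos(0.7678) = 39.84°.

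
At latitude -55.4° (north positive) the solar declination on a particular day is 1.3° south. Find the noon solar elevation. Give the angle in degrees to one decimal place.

At local solar noon the hour angle is zero, so the elevation is 90° − |φ − δ| = 90° − |-55.4° − (-1.3°)| = 90° − 54.1° = 35.9°.

35.9°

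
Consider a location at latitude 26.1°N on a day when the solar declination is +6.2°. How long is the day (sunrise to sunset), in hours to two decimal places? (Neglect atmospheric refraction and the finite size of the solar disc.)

cos H_s = −tan(26.1°) · tan(6.2°) = -0.0532, so H_s = arccos(-0.0532) = 93.05°.
Day length = 2 H_s / 15° h⁻¹ = 186.10° / 15 = 12.407 h.

12.41 hours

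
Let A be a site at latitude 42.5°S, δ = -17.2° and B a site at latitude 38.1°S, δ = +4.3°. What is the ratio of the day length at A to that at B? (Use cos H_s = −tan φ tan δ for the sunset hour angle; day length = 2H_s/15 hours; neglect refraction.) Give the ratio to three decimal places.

1.229

A: H_s = arccos(−tan -42.5° · tan -17.2°) = 106.48°, so 2H_s/15 = 14.1973 h.
B: H_s = arccos(−tan -38.1° · tan 4.3°) = 86.62°, so 2H_s/15 = 11.5493 h.
Ratio A/B = 14.1973 / 11.5493 = 1.2293.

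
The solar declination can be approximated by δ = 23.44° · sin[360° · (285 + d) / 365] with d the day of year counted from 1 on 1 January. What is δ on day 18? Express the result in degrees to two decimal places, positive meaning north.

360 × (285 + 18) / 365 = 298.849°; sin(298.849°) = -0.8759.
δ = 23.44 × -0.8759 = -20.531° ≈ -20.53°.

-20.53°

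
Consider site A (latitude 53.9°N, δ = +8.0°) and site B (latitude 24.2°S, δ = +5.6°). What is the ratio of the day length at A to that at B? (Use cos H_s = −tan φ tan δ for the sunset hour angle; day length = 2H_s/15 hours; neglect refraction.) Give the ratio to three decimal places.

1.156

A: H_s = arccos(−tan 53.9° · tan 8.0°) = 101.11°, so 2H_s/15 = 13.4813 h.
B: H_s = arccos(−tan -24.2° · tan 5.6°) = 87.47°, so 2H_s/15 = 11.6627 h.
Ratio A/B = 13.4813 / 11.6627 = 1.1559.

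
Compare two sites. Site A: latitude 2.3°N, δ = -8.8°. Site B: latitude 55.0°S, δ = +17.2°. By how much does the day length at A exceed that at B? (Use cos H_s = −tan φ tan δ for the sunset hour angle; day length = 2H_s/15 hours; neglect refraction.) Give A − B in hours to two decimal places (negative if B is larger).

+3.45 h

A: H_s = arccos(−tan 2.3° · tan -8.8°) = 89.64°, so 2H_s/15 = 11.9520 h.
B: H_s = arccos(−tan -55.0° · tan 17.2°) = 63.76°, so 2H_s/15 = 8.5013 h.
A − B = 11.9520 − 8.5013 = 3.4507 h.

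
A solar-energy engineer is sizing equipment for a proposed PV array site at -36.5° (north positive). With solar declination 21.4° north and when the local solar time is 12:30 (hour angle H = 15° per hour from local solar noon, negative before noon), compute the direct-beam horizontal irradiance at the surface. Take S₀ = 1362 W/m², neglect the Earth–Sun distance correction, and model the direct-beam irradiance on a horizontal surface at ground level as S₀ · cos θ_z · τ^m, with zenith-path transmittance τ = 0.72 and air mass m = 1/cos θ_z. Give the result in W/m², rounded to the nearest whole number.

382 W/m²

Hour angle H = 15° × (12.5 − 12) = 7.50°.
With φ = -36.5°, δ = 21.4°, H = 7.50°: sin φ sin δ = -0.2170, cos φ cos δ cos H = 0.7420, so cos θ_z = 0.5250.
Air mass m = 1/cos θ_z = 1/0.5250 = 1.905; τ^m = 0.72^1.905 = 0.5348.
Surface direct beam = 1362 × 0.5250 × 0.5348 = 382.41 W/m².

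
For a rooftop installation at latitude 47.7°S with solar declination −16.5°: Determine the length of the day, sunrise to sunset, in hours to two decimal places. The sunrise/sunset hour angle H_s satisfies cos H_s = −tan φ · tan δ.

14.53 hours

−tan φ tan δ = −(-1.0990)(-0.2962) = -0.3255; H_s = arccos(-0.3255) = 109.00°.
Day length = 2 H_s / 15° h⁻¹ = 218.00° / 15 = 14.533 h.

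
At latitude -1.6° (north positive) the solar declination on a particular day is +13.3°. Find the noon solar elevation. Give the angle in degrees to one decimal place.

75.1°

At local solar noon the hour angle is zero, so the elevation is 90° − |φ − δ| = 90° − |-1.6° − (13.3°)| = 90° − 14.9° = 75.1°.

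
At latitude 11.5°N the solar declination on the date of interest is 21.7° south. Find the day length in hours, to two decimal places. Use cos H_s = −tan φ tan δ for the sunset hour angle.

cos H_s = −tan(11.5°) · tan(-21.7°) = 0.0810, so H_s = arccos(0.0810) = 85.35°.
Day length = 2 H_s / 15° h⁻¹ = 170.70° / 15 = 11.380 h.

11.38 hours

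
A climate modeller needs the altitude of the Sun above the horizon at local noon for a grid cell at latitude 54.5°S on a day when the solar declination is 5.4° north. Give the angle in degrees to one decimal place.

At local solar noon the hour angle is zero, so the elevation is 90° − |φ − δ| = 90° − |-54.5° − (5.4°)| = 90° − 59.9° = 30.1°.

30.1°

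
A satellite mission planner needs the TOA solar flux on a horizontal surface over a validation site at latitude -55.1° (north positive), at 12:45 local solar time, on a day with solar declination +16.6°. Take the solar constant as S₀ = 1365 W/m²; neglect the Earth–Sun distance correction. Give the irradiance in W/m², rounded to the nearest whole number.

Hour angle H = 15° × (12.75 − 12) = 11.25°.
With φ = -55.1°, δ = 16.6°, H = 11.25°: sin φ sin δ = -0.2343, cos φ cos δ cos H = 0.5378, so cos θ_z = 0.3035.
Top-of-atmosphere irradiance = S₀ cos θ_z = 1365 × 0.3035 = 414.28 W/m².

414 W/m²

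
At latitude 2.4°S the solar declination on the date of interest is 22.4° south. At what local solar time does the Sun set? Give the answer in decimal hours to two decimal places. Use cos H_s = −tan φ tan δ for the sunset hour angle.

18.07 h

cos H_s = −tan(-2.4°) · tan(-22.4°) = -0.0173, so H_s = arccos(-0.0173) = 90.99°.
Sunset is at 12 + H_s/15 = 12 + 6.066 = 18.066 h local solar time.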